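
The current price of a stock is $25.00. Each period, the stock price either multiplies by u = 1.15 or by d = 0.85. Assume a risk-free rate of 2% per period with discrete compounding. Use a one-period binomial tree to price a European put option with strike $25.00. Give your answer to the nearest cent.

$1.59

Risk-neutral probability p = (1 + 0.02 − 0.85)/(1.15 − 0.85) = 0.1700/0.3000 = 0.5667
Terminal stock prices: S_u = 28.75, S_d = 21.25
Terminal payoffs (K − S): max(-3.75, 0) = 0, max(3.75, 0) = 3.75
Node 0 (S = 25): V_0 = 1/1.02·[0.5667·0.0000 + 0.4333·3.7500] = 1.5931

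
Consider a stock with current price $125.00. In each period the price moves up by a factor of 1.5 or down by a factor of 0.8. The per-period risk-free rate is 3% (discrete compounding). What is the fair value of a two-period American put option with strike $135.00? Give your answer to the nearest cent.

$23.37

Risk-neutral probability p = (1 + 0.03 − 0.8)/(1.5 − 0.8) = 0.2300/0.7000 = 0.3286
Terminal stock prices: S_uu = 281.2, S_ud = 150, S_dd = 80
Terminal payoffs (K − S): max(-146.2, 0) = 0, max(-15, 0) = 0, max(55, 0) = 55
Node u (S = 187.5): continuation = 1/1.03·[0.3286·0.0000 + 0.6714·0.0000] = 0.0000; exercise value = 0.0000 ≤ continuation, so V_u = 0.0000
Node d (S = 100): continuation = 1/1.03·[0.3286·0.0000 + 0.6714·55.0000] = 35.8530; exercise value = 35.0000 ≤ continuation, so V_d = 35.8530
Node 0 (S = 125): continuation = 1/1.03·[0.3286·0.0000 + 0.6714·35.8530] = 23.3716; exercise value = 10.0000 ≤ continuation, so V_0 = 23.3716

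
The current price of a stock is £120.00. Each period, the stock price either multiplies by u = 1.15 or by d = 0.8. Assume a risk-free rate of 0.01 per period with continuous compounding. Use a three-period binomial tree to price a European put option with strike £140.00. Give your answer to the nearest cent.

£24.78

Risk-neutral probability p = (e^0.01 − 0.8)/(1.15 − 0.8) = 0.2101/0.3500 = 0.6001
Terminal stock prices: S_uuu = 182.5, S_uud = 127, S_udd = 88.32, S_ddd = 61.44
Terminal payoffs (K − S): max(-42.5, 0) = 0, max(13.04, 0) = 13.04, max(51.68, 0) = 51.68, max(78.56, 0) = 78.56
Node uu (S = 158.7): V_uu = e^(−0.01)·[0.6001·0.0000 + 0.3999·13.0400] = 5.1622
Node ud (S = 110.4): V_ud = e^(−0.01)·[0.6001·13.0400 + 0.3999·51.6800] = 28.2070
Node dd (S = 76.8): V_dd = e^(−0.01)·[0.6001·51.6800 + 0.3999·78.5600] = 61.8070
Node u (S = 138): V_u = e^(−0.01)·[0.6001·5.1622 + 0.3999·28.2070] = 14.2338
Node d (S = 96): V_d = e^(−0.01)·[0.6001·28.2070 + 0.3999·61.8070] = 41.2278
Node 0 (S = 120): V_0 = e^(−0.01)·[0.6001·14.2338 + 0.3999·41.2278] = 24.7785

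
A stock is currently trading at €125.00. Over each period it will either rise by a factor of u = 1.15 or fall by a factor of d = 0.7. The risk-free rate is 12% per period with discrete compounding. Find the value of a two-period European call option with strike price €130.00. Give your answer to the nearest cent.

€24.52

Risk-neutral probability p = (1 + 0.12 − 0.7)/(1.15 − 0.7) = 0.4200/0.4500 = 0.9333
Terminal stock prices: S_uu = 165.3, S_ud = 100.6, S_dd = 61.25
Terminal payoffs (S − K): max(35.31, 0) = 35.31, max(-29.38, 0) = 0, max(-68.75, 0) = 0
Node u (S = 143.8): V_u = 1/1.12·[0.9333·35.3125 + 0.0667·0.0000] = 29.4271
Node d (S = 87.5): V_d = 1/1.12·[0.9333·0.0000 + 0.0667·0.0000] = 0.0000
Node 0 (S = 125): V_0 = 1/1.12·[0.9333·29.4271 + 0.0667·0.0000] = 24.5226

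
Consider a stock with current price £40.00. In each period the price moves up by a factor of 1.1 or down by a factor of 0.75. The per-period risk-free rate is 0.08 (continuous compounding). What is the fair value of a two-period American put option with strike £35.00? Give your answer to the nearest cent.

Risk-neutral probability p = (e^0.08 − 0.75)/(1.1 − 0.75) = 0.3333/0.3500 = 0.9522
Terminal stock prices: S_uu = 48.4, S_ud = 33, S_dd = 22.5
Terminal payoffs (K − S): max(-13.4, 0) = 0, max(2, 0) = 2, max(12.5, 0) = 12.5
Node u (S = 44): continuation = e^(−0.08)·[0.9522·0.0000 + 0.0478·2.0000] = 0.0882; exercise value = 0.0000 ≤ continuation, so V_u = 0.0882
Node d (S = 30): continuation = e^(−0.08)·[0.9522·2.0000 + 0.0478·12.5000] = 2.3091; exercise value = 5.0000 > continuation, so V_d = 5.0000 (exercise)
Node 0 (S = 40): continuation = e^(−0.08)·[0.9522·0.0882 + 0.0478·5.0000] = 0.2979; exercise value = 0.0000 ≤ continuation, so V_0 = 0.2979

£0.30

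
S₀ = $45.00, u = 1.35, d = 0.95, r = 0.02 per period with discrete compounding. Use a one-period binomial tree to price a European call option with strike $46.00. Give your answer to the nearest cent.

Risk-neutral probability p = (1 + 0.02 − 0.95)/(1.35 − 0.95) = 0.0700/0.4000 = 0.1750
Terminal stock prices: S_u = 60.75, S_d = 42.75
Terminal payoffs (S − K): max(14.75, 0) = 14.75, max(-3.25, 0) = 0
Node 0 (S = 45): V_0 = 1/1.02·[0.1750·14.7500 + 0.8250·0.0000] = 2.5306

$2.53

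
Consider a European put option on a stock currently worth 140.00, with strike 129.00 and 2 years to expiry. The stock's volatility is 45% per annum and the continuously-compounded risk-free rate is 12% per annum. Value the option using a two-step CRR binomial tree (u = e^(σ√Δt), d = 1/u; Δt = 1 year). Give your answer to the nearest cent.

CRR parameters: u = e^(σ√Δt) = e^(0.45·√1) = 1.5683, d = 1/u = 0.6376
Per-period rate: rΔt = 0.12·1 = 0.12, so R = e^0.12 = 1.1275
Risk-neutral probability p = (e^0.12 − 0.6376)/(1.5683 − 0.6376) = 0.4899/0.9307 = 0.5264
Terminal stock prices: S_uu = 344.3, S_ud = 140, S_dd = 56.92
Terminal payoffs (K − S): max(-215.3, 0) = 0, max(-11, 0) = 0, max(72.08, 0) = 72.08
Node u (S = 219.6): V_u = e^(−0.12)·[0.5264·0.0000 + 0.4736·0.0000] = 0.0000
Node d (S = 89.27): V_d = e^(−0.12)·[0.5264·0.0000 + 0.4736·72.0802] = 30.2800
Node 0 (S = 140): V_0 = e^(−0.12)·[0.5264·0.0000 + 0.4736·30.2800] = 12.7202

12.72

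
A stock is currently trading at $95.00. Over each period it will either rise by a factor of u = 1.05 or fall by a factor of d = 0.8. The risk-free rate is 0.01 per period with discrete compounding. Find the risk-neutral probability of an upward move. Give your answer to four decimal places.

Risk-neutral probability p = (1 + 0.01 − 0.8)/(1.05 − 0.8) = 0.2100/0.2500 = 0.8400

p = 0.8400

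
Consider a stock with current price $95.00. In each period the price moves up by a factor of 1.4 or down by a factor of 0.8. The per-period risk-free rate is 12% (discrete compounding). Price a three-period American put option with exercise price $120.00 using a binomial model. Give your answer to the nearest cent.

Risk-neutral probability p = (1 + 0.12 − 0.8)/(1.4 − 0.8) = 0.3200/0.6000 = 0.5333
Terminal stock prices: S_uuu = 260.7, S_uud = 149, S_udd = 85.12, S_ddd = 48.64
Terminal payoffs (K − S): max(-140.7, 0) = 0, max(-28.96, 0) = 0, max(34.88, 0) = 34.88, max(71.36, 0) = 71.36
Node uu (S = 186.2): continuation = 1/1.12·[0.5333·0.0000 + 0.4667·0.0000] = 0.0000; exercise value = 0.0000 ≤ continuation, so V_uu = 0.0000
Node ud (S = 106.4): continuation = 1/1.12·[0.5333·0.0000 + 0.4667·34.8800] = 14.5333; exercise value = 13.6000 ≤ continuation, so V_ud = 14.5333
Node dd (S = 60.8): continuation = 1/1.12·[0.5333·34.8800 + 0.4667·71.3600] = 46.3429; exercise value = 59.2000 > continuation, so V_dd = 59.2000 (exercise)
Node u (S = 133): continuation = 1/1.12·[0.5333·0.0000 + 0.4667·14.5333] = 6.0556; exercise value = 0.0000 ≤ continuation, so V_u = 6.0556
Node d (S = 76): continuation = 1/1.12·[0.5333·14.5333 + 0.4667·59.2000] = 31.5873; exercise value = 44.0000 > continuation, so V_d = 44.0000 (exercise)
Node 0 (S = 95): continuation = 1/1.12·[0.5333·6.0556 + 0.4667·44.0000] = 21.2169; exercise value = 25.0000 > continuation, so V_0 = 25.0000 (exercise)

$25.00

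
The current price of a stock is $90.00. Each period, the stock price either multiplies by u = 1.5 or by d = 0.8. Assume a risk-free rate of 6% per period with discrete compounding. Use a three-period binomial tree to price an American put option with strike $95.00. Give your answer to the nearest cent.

Risk-neutral probability p = (1 + 0.06 − 0.8)/(1.5 − 0.8) = 0.2600/0.7000 = 0.3714
Terminal stock prices: S_uuu = 303.8, S_uud = 162, S_udd = 86.4, S_ddd = 46.08
Terminal payoffs (K − S): max(-208.8, 0) = 0, max(-67, 0) = 0, max(8.6, 0) = 8.6, max(48.92, 0) = 48.92
Node uu (S = 202.5): continuation = 1/1.06·[0.3714·0.0000 + 0.6286·0.0000] = 0.0000; exercise value = 0.0000 ≤ continuation, so V_uu = 0.0000
Node ud (S = 108): continuation = 1/1.06·[0.3714·0.0000 + 0.6286·8.6000] = 5.0997; exercise value = 0.0000 ≤ continuation, so V_ud = 5.0997
Node dd (S = 57.6): continuation = 1/1.06·[0.3714·8.6000 + 0.6286·48.9200] = 32.0226; exercise value = 37.4000 > continuation, so V_dd = 37.4000 (exercise)
Node u (S = 135): continuation = 1/1.06·[0.3714·0.0000 + 0.6286·5.0997] = 3.0241; exercise value = 0.0000 ≤ continuation, so V_u = 3.0241
Node d (S = 72): continuation = 1/1.06·[0.3714·5.0997 + 0.6286·37.4000] = 23.9649; exercise value = 23.0000 ≤ continuation, so V_d = 23.9649
Node 0 (S = 90): continuation = 1/1.06·[0.3714·3.0241 + 0.6286·23.9649] = 15.2706; exercise value = 5.0000 ≤ continuation, so V_0 = 15.2706

$15.27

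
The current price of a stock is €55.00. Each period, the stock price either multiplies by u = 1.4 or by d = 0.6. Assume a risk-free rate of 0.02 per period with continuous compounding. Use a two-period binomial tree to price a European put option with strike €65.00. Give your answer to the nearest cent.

Risk-neutral probability p = (e^0.02 − 0.6)/(1.4 − 0.6) = 0.4202/0.8000 = 0.5253
Terminal stock prices: S_uu = 107.8, S_ud = 46.2, S_dd = 19.8
Terminal payoffs (K − S): max(-42.8, 0) = 0, max(18.8, 0) = 18.8, max(45.2, 0) = 45.2
Node u (S = 77): V_u = e^(−0.02)·[0.5253·0.0000 + 0.4747·18.8000] = 8.7485
Node d (S = 33): V_d = e^(−0.02)·[0.5253·18.8000 + 0.4747·45.2000] = 30.7129
Node 0 (S = 55): V_0 = e^(−0.02)·[0.5253·8.7485 + 0.4747·30.7129] = 18.7964

€18.80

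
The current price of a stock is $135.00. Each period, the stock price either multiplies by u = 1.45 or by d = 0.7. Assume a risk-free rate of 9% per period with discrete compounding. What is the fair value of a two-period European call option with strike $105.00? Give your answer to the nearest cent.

Risk-neutral probability p = (1 + 0.09 − 0.7)/(1.45 − 0.7) = 0.3900/0.7500 = 0.5200
Terminal stock prices: S_uu = 283.8, S_ud = 137, S_dd = 66.15
Terminal payoffs (S − K): max(178.8, 0) = 178.8, max(32.02, 0) = 32.02, max(-38.85, 0) = 0
Node u (S = 195.8): V_u = 1/1.09·[0.5200·178.8375 + 0.4800·32.0250] = 99.4197
Node d (S = 94.5): V_d = 1/1.09·[0.5200·32.0250 + 0.4800·0.0000] = 15.2780
Node 0 (S = 135): V_0 = 1/1.09·[0.5200·99.4197 + 0.4800·15.2780] = 54.1575

$54.16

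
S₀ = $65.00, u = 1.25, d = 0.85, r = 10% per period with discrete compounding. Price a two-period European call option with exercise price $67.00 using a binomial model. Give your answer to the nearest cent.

Risk-neutral probability p = (1 + 0.1 − 0.85)/(1.25 − 0.85) = 0.2500/0.4000 = 0.6250
Terminal stock prices: S_uu = 101.6, S_ud = 69.06, S_dd = 46.96
Terminal payoffs (S − K): max(34.56, 0) = 34.56, max(2.062, 0) = 2.062, max(-20.04, 0) = 0
Node u (S = 81.25): V_u = 1/1.1·[0.6250·34.5625 + 0.3750·2.0625] = 20.3409
Node d (S = 55.25): V_d = 1/1.1·[0.6250·2.0625 + 0.3750·0.0000] = 1.1719
Node 0 (S = 65): V_0 = 1/1.1·[0.6250·20.3409 + 0.3750·1.1719] = 11.9568

$11.96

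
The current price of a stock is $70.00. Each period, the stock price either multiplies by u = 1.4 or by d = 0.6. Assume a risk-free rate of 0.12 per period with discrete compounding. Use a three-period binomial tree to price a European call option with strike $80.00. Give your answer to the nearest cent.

Risk-neutral probability p = (1 + 0.12 − 0.6)/(1.4 − 0.6) = 0.5200/0.8000 = 0.6500
Terminal stock prices: S_uuu = 192.1, S_uud = 82.32, S_udd = 35.28, S_ddd = 15.12
Terminal payoffs (S − K): max(112.1, 0) = 112.1, max(2.32, 0) = 2.32, max(-44.72, 0) = 0, max(-64.88, 0) = 0
Node uu (S = 137.2): V_uu = 1/1.12·[0.6500·112.0800 + 0.3500·2.3200] = 65.7714
Node ud (S = 58.8): V_ud = 1/1.12·[0.6500·2.3200 + 0.3500·0.0000] = 1.3464
Node dd (S = 25.2): V_dd = 1/1.12·[0.6500·0.0000 + 0.3500·0.0000] = 0.0000
Node u (S = 98): V_u = 1/1.12·[0.6500·65.7714 + 0.3500·1.3464] = 38.5917
Node d (S = 42): V_d = 1/1.12·[0.6500·1.3464 + 0.3500·0.0000] = 0.7814
Node 0 (S = 70): V_0 = 1/1.12·[0.6500·38.5917 + 0.3500·0.7814] = 22.6411

$22.64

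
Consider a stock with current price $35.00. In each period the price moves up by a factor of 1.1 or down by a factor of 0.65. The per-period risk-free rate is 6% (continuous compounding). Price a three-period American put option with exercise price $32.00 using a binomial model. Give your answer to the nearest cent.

Risk-neutral probability p = (e^0.06 − 0.65)/(1.1 − 0.65) = 0.4118/0.4500 = 0.9152
Terminal stock prices: S_uuu = 46.59, S_uud = 27.53, S_udd = 16.27, S_ddd = 9.612
Terminal payoffs (K − S): max(-14.59, 0) = 0, max(4.472, 0) = 4.472, max(15.73, 0) = 15.73, max(22.39, 0) = 22.39
Node uu (S = 42.35): continuation = e^(−0.06)·[0.9152·0.0000 + 0.0848·4.4725] = 0.3572; exercise value = 0.0000 ≤ continuation, so V_uu = 0.3572
Node ud (S = 25.03): continuation = e^(−0.06)·[0.9152·4.4725 + 0.0848·15.7337] = 5.1115; exercise value = 6.9750 > continuation, so V_ud = 6.9750 (exercise)
Node dd (S = 14.79): continuation = e^(−0.06)·[0.9152·15.7337 + 0.0848·22.3881] = 15.3490; exercise value = 17.2125 > continuation, so V_dd = 17.2125 (exercise)
Node u (S = 38.5): continuation = e^(−0.06)·[0.9152·0.3572 + 0.0848·6.9750] = 0.8650; exercise value = 0.0000 ≤ continuation, so V_u = 0.8650
Node d (S = 22.75): continuation = e^(−0.06)·[0.9152·6.9750 + 0.0848·17.2125] = 7.3865; exercise value = 9.2500 > continuation, so V_d = 9.2500 (exercise)
Node 0 (S = 35): continuation = e^(−0.06)·[0.9152·0.8650 + 0.0848·9.2500] = 1.4843; exercise value = 0.0000 ≤ continuation, so V_0 = 1.4843

$1.48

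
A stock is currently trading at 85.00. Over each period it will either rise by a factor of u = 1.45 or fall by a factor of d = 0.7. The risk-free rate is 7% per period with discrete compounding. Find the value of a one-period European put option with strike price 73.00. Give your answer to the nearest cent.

Risk-neutral probability p = (1 + 0.07 − 0.7)/(1.45 − 0.7) = 0.3700/0.7500 = 0.4933
Terminal stock prices: S_u = 123.2, S_d = 59.5
Terminal payoffs (K − S): max(-50.25, 0) = 0, max(13.5, 0) = 13.5
Node 0 (S = 85): V_0 = 1/1.07·[0.4933·0.0000 + 0.5067·13.5000] = 6.3925

6.39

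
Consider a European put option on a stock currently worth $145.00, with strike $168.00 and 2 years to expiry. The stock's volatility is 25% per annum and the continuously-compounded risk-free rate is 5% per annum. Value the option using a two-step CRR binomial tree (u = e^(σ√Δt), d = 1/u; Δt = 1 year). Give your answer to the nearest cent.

CRR parameters: u = e^(σ√Δt) = e^(0.25·√1) = 1.2840, d = 1/u = 0.7788
Per-period rate: rΔt = 0.05·1 = 0.05, so R = e^0.05 = 1.0513
Risk-neutral probability p = (e^0.05 − 0.7788)/(1.2840 − 0.7788) = 0.2725/0.5052 = 0.5393
Terminal stock prices: S_uu = 239.1, S_ud = 145, S_dd = 87.95
Terminal payoffs (K − S): max(-71.06, 0) = 0, max(23, 0) = 23, max(80.05, 0) = 80.05
Node u (S = 186.2): V_u = e^(−0.05)·[0.5393·0.0000 + 0.4607·23.0000] = 10.0792
Node d (S = 112.9): V_d = e^(−0.05)·[0.5393·23.0000 + 0.4607·80.0531] = 46.8804
Node 0 (S = 145): V_0 = e^(−0.05)·[0.5393·10.0792 + 0.4607·46.8804] = 25.7149

$25.71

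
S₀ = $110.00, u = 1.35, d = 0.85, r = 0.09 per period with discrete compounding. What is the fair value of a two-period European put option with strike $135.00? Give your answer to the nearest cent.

Risk-neutral probability p = (1 + 0.09 − 0.85)/(1.35 − 0.85) = 0.2400/0.5000 = 0.4800
Terminal stock prices: S_uu = 200.5, S_ud = 126.2, S_dd = 79.47
Terminal payoffs (K − S): max(-65.48, 0) = 0, max(8.775, 0) = 8.775, max(55.53, 0) = 55.53
Node u (S = 148.5): V_u = 1/1.09·[0.4800·0.0000 + 0.5200·8.7750] = 4.1862
Node d (S = 93.5): V_d = 1/1.09·[0.4800·8.7750 + 0.5200·55.5250] = 30.3532
Node 0 (S = 110): V_0 = 1/1.09·[0.4800·4.1862 + 0.5200·30.3532] = 16.3239

$16.32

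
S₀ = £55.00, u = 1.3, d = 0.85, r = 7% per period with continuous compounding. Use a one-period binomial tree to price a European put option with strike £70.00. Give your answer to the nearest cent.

£10.96

Risk-neutral probability p = (e^0.07 − 0.85)/(1.3 − 0.85) = 0.2225/0.4500 = 0.4945
Terminal stock prices: S_u = 71.5, S_d = 46.75
Terminal payoffs (K − S): max(-1.5, 0) = 0, max(23.25, 0) = 23.25
Node 0 (S = 55): V_0 = e^(−0.07)·[0.4945·0.0000 + 0.5055·23.2500] = 10.9591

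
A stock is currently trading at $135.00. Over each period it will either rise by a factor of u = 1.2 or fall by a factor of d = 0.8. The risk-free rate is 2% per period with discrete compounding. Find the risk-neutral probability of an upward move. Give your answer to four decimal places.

Risk-neutral probability p = (1 + 0.02 − 0.8)/(1.2 − 0.8) = 0.2200/0.4000 = 0.5500

p = 0.5500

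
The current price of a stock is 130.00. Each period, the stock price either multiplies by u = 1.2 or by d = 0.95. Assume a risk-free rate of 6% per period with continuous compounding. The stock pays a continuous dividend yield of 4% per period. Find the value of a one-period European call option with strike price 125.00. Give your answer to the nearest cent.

Per-period risk-free factor R = e^0.06 = 1.0618; dividend-adjusted growth = e^(0.06−0.04) = 1.0202.
Risk-neutral probability p = (1.0202 − 0.95)/(1.2 − 0.95) = 0.0702/0.2500 = 0.2808
Terminal stock prices: S_u = 156, S_d = 123.5
Terminal payoffs (S − K): max(31, 0) = 31, max(-1.5, 0) = 0
Node 0 (S = 130): V_0 = e^(−0.06)·[0.2808·31.0000 + 0.7192·0.0000] = 8.1980

8.20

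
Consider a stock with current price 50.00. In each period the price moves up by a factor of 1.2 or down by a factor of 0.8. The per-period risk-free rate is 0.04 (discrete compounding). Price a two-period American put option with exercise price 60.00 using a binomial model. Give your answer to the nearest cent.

10.36

Risk-neutral probability p = (1 + 0.04 − 0.8)/(1.2 − 0.8) = 0.2400/0.4000 = 0.6000
Terminal stock prices: S_uu = 72, S_ud = 48, S_dd = 32
Terminal payoffs (K − S): max(-12, 0) = 0, max(12, 0) = 12, max(28, 0) = 28
Node u (S = 60): continuation = 1/1.04·[0.6000·0.0000 + 0.4000·12.0000] = 4.6154; exercise value = 0.0000 ≤ continuation, so V_u = 4.6154
Node d (S = 40): continuation = 1/1.04·[0.6000·12.0000 + 0.4000·28.0000] = 17.6923; exercise value = 20.0000 > continuation, so V_d = 20.0000 (exercise)
Node 0 (S = 50): continuation = 1/1.04·[0.6000·4.6154 + 0.4000·20.0000] = 10.3550; exercise value = 10.0000 ≤ continuation, so V_0 = 10.3550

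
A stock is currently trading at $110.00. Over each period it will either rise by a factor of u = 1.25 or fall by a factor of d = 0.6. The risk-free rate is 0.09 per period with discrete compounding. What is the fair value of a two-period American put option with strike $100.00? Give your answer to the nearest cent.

$10.41

Risk-neutral probability p = (1 + 0.09 − 0.6)/(1.25 − 0.6) = 0.4900/0.6500 = 0.7538
Terminal stock prices: S_uu = 171.9, S_ud = 82.5, S_dd = 39.6
Terminal payoffs (K − S): max(-71.88, 0) = 0, max(17.5, 0) = 17.5, max(60.4, 0) = 60.4
Node u (S = 137.5): continuation = 1/1.09·[0.7538·0.0000 + 0.2462·17.5000] = 3.9520; exercise value = 0.0000 ≤ continuation, so V_u = 3.9520
Node d (S = 66): continuation = 1/1.09·[0.7538·17.5000 + 0.2462·60.4000] = 25.7431; exercise value = 34.0000 > continuation, so V_d = 34.0000 (exercise)
Node 0 (S = 110): continuation = 1/1.09·[0.7538·3.9520 + 0.2462·34.0000] = 10.4114; exercise value = 0.0000 ≤ continuation, so V_0 = 10.4114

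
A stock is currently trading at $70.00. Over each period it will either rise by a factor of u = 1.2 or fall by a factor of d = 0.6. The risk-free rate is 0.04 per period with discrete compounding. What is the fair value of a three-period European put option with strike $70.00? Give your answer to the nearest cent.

$10.10

Risk-neutral probability p = (1 + 0.04 − 0.6)/(1.2 − 0.6) = 0.4400/0.6000 = 0.7333
Terminal stock prices: S_uuu = 121, S_uud = 60.48, S_udd = 30.24, S_ddd = 15.12
Terminal payoffs (K − S): max(-50.96, 0) = 0, max(9.52, 0) = 9.52, max(39.76, 0) = 39.76, max(54.88, 0) = 54.88
Node uu (S = 100.8): V_uu = 1/1.04·[0.7333·0.0000 + 0.2667·9.5200] = 2.4410
Node ud (S = 50.4): V_ud = 1/1.04·[0.7333·9.5200 + 0.2667·39.7600] = 16.9077
Node dd (S = 25.2): V_dd = 1/1.04·[0.7333·39.7600 + 0.2667·54.8800] = 42.1077
Node u (S = 84): V_u = 1/1.04·[0.7333·2.4410 + 0.2667·16.9077] = 6.0565
Node d (S = 42): V_d = 1/1.04·[0.7333·16.9077 + 0.2667·42.1077] = 22.7189
Node 0 (S = 70): V_0 = 1/1.04·[0.7333·6.0565 + 0.2667·22.7189] = 10.0960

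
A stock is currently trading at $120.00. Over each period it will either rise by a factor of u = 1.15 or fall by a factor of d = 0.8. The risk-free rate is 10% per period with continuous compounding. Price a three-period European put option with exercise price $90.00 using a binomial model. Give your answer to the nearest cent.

Risk-neutral probability p = (e^0.1 − 0.8)/(1.15 − 0.8) = 0.3052/0.3500 = 0.8719
Terminal stock prices: S_uuu = 182.5, S_uud = 127, S_udd = 88.32, S_ddd = 61.44
Terminal payoffs (K − S): max(-92.5, 0) = 0, max(-36.96, 0) = 0, max(1.68, 0) = 1.68, max(28.56, 0) = 28.56
Node uu (S = 158.7): V_uu = e^(−0.1)·[0.8719·0.0000 + 0.1281·0.0000] = 0.0000
Node ud (S = 110.4): V_ud = e^(−0.1)·[0.8719·0.0000 + 0.1281·1.6800] = 0.1947
Node dd (S = 76.8): V_dd = e^(−0.1)·[0.8719·1.6800 + 0.1281·28.5600] = 4.6354
Node u (S = 138): V_u = e^(−0.1)·[0.8719·0.0000 + 0.1281·0.1947] = 0.0226
Node d (S = 96): V_d = e^(−0.1)·[0.8719·0.1947 + 0.1281·4.6354] = 0.6908
Node 0 (S = 120): V_0 = e^(−0.1)·[0.8719·0.0226 + 0.1281·0.6908] = 0.0979

$0.10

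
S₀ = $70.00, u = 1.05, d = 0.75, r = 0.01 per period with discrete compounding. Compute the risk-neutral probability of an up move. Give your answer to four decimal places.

p = 0.8667

Risk-neutral probability p = (1 + 0.01 − 0.75)/(1.05 − 0.75) = 0.2600/0.3000 = 0.8667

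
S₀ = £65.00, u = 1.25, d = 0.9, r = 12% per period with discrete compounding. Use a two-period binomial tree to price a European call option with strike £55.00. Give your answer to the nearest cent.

Risk-neutral probability p = (1 + 0.12 − 0.9)/(1.25 − 0.9) = 0.2200/0.3500 = 0.6286
Terminal stock prices: S_uu = 101.6, S_ud = 73.12, S_dd = 52.65
Terminal payoffs (S − K): max(46.56, 0) = 46.56, max(18.12, 0) = 18.12, max(-2.35, 0) = 0
Node u (S = 81.25): V_u = 1/1.12·[0.6286·46.5625 + 0.3714·18.1250] = 32.1429
Node d (S = 58.5): V_d = 1/1.12·[0.6286·18.1250 + 0.3714·0.0000] = 10.1722
Node 0 (S = 65): V_0 = 1/1.12·[0.6286·32.1429 + 0.3714·10.1722] = 21.4128

£21.41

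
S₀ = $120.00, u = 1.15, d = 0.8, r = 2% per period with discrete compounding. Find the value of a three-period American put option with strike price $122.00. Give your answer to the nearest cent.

Risk-neutral probability p = (1 + 0.02 − 0.8)/(1.15 − 0.8) = 0.2200/0.3500 = 0.6286
Terminal stock prices: S_uuu = 182.5, S_uud = 127, S_udd = 88.32, S_ddd = 61.44
Terminal payoffs (K − S): max(-60.5, 0) = 0, max(-4.96, 0) = 0, max(33.68, 0) = 33.68, max(60.56, 0) = 60.56
Node uu (S = 158.7): continuation = 1/1.02·[0.6286·0.0000 + 0.3714·0.0000] = 0.0000; exercise value = 0.0000 ≤ continuation, so V_uu = 0.0000
Node ud (S = 110.4): continuation = 1/1.02·[0.6286·0.0000 + 0.3714·33.6800] = 12.2644; exercise value = 11.6000 ≤ continuation, so V_ud = 12.2644
Node dd (S = 76.8): continuation = 1/1.02·[0.6286·33.6800 + 0.3714·60.5600] = 42.8078; exercise value = 45.2000 > continuation, so V_dd = 45.2000 (exercise)
Node u (S = 138): continuation = 1/1.02·[0.6286·0.0000 + 0.3714·12.2644] = 4.4660; exercise value = 0.0000 ≤ continuation, so V_u = 4.4660
Node d (S = 96): continuation = 1/1.02·[0.6286·12.2644 + 0.3714·45.2000] = 24.0173; exercise value = 26.0000 > continuation, so V_d = 26.0000 (exercise)
Node 0 (S = 120): continuation = 1/1.02·[0.6286·4.4660 + 0.3714·26.0000] = 12.2200; exercise value = 2.0000 ≤ continuation, so V_0 = 12.2200

$12.22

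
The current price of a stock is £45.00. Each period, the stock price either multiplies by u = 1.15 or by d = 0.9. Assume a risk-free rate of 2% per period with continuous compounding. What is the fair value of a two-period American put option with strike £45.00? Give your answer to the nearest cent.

Risk-neutral probability p = (e^0.02 − 0.9)/(1.15 − 0.9) = 0.1202/0.2500 = 0.4808
Terminal stock prices: S_uu = 59.51, S_ud = 46.57, S_dd = 36.45
Terminal payoffs (K − S): max(-14.51, 0) = 0, max(-1.575, 0) = 0, max(8.55, 0) = 8.55
Node u (S = 51.75): continuation = e^(−0.02)·[0.4808·0.0000 + 0.5192·0.0000] = 0.0000; exercise value = 0.0000 ≤ continuation, so V_u = 0.0000
Node d (S = 40.5): continuation = e^(−0.02)·[0.4808·0.0000 + 0.5192·8.5500] = 4.3512; exercise value = 4.5000 > continuation, so V_d = 4.5000 (exercise)
Node 0 (S = 45): continuation = e^(−0.02)·[0.4808·0.0000 + 0.5192·4.5000] = 2.2901; exercise value = 0.0000 ≤ continuation, so V_0 = 2.2901

£2.29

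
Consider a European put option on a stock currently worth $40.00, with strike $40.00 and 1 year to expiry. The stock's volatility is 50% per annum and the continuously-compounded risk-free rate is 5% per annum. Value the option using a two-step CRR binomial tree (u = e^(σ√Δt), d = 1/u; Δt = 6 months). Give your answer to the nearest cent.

$5.89

CRR parameters: u = e^(σ√Δt) = e^(0.5·√0.5) = 1.4241, d = 1/u = 0.7022
Per-period rate: rΔt = 0.05·0.5 = 0.025, so R = e^0.025 = 1.0253
Risk-neutral probability p = (e^0.025 − 0.7022)/(1.4241 − 0.7022) = 0.3231/0.7219 = 0.4476
Terminal stock prices: S_uu = 81.12, S_ud = 40, S_dd = 19.72
Terminal payoffs (K − S): max(-41.12, 0) = 0, max(0, 0) = 0, max(20.28, 0) = 20.28
Node u (S = 56.96): V_u = e^(−0.025)·[0.4476·0.0000 + 0.5524·0.0000] = 0.0000
Node d (S = 28.09): V_d = e^(−0.025)·[0.4476·0.0000 + 0.5524·20.2773] = 10.9249
Node 0 (S = 40): V_0 = e^(−0.025)·[0.4476·0.0000 + 0.5524·10.9249] = 5.8860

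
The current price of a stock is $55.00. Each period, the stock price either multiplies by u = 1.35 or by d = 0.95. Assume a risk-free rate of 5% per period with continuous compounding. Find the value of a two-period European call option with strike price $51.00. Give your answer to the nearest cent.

Risk-neutral probability p = (e^0.05 − 0.95)/(1.35 − 0.95) = 0.1013/0.4000 = 0.2532
Terminal stock prices: S_uu = 100.2, S_ud = 70.54, S_dd = 49.64
Terminal payoffs (S − K): max(49.24, 0) = 49.24, max(19.54, 0) = 19.54, max(-1.363, 0) = 0
Node u (S = 74.25): V_u = e^(−0.05)·[0.2532·49.2375 + 0.7468·19.5375] = 25.7373
Node d (S = 52.25): V_d = e^(−0.05)·[0.2532·19.5375 + 0.7468·0.0000] = 4.7052
Node 0 (S = 55): V_0 = e^(−0.05)·[0.2532·25.7373 + 0.7468·4.7052] = 9.5409

$9.54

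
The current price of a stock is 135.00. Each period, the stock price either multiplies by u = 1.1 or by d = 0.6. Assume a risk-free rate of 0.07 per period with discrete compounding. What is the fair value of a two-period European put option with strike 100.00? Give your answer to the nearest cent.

1.24

Risk-neutral probability p = (1 + 0.07 − 0.6)/(1.1 − 0.6) = 0.4700/0.5000 = 0.9400
Terminal stock prices: S_uu = 163.4, S_ud = 89.1, S_dd = 48.6
Terminal payoffs (K − S): max(-63.35, 0) = 0, max(10.9, 0) = 10.9, max(51.4, 0) = 51.4
Node u (S = 148.5): V_u = 1/1.07·[0.9400·0.0000 + 0.0600·10.9000] = 0.6112
Node d (S = 81): V_d = 1/1.07·[0.9400·10.9000 + 0.0600·51.4000] = 12.4579
Node 0 (S = 135): V_0 = 1/1.07·[0.9400·0.6112 + 0.0600·12.4579] = 1.2355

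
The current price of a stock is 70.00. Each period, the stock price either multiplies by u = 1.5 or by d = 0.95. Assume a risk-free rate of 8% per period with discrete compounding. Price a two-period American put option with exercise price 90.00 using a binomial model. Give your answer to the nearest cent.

20.00

Risk-neutral probability p = (1 + 0.08 − 0.95)/(1.5 − 0.95) = 0.1300/0.5500 = 0.2364
Terminal stock prices: S_uu = 157.5, S_ud = 99.75, S_dd = 63.17
Terminal payoffs (K − S): max(-67.5, 0) = 0, max(-9.75, 0) = 0, max(26.83, 0) = 26.83
Node u (S = 105): continuation = 1/1.08·[0.2364·0.0000 + 0.7636·0.0000] = 0.0000; exercise value = 0.0000 ≤ continuation, so V_u = 0.0000
Node d (S = 66.5): continuation = 1/1.08·[0.2364·0.0000 + 0.7636·26.8250] = 18.9672; exercise value = 23.5000 > continuation, so V_d = 23.5000 (exercise)
Node 0 (S = 70): continuation = 1/1.08·[0.2364·0.0000 + 0.7636·23.5000] = 16.6162; exercise value = 20.0000 > continuation, so V_0 = 20.0000 (exercise)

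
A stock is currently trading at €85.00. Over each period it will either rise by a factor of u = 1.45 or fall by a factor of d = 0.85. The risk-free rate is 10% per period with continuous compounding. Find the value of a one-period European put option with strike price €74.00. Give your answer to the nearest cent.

€0.91

Risk-neutral probability p = (e^0.1 − 0.85)/(1.45 − 0.85) = 0.2552/0.6000 = 0.4253
Terminal stock prices: S_u = 123.2, S_d = 72.25
Terminal payoffs (K − S): max(-49.25, 0) = 0, max(1.75, 0) = 1.75
Node 0 (S = 85): V_0 = e^(−0.1)·[0.4253·0.0000 + 0.5747·1.7500] = 0.9100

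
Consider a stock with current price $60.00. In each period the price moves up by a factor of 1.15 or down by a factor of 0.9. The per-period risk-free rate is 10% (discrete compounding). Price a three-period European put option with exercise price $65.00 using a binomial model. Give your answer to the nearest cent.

$0.78

Risk-neutral probability p = (1 + 0.1 − 0.9)/(1.15 − 0.9) = 0.2000/0.2500 = 0.8000
Terminal stock prices: S_uuu = 91.25, S_uud = 71.41, S_udd = 55.89, S_ddd = 43.74
Terminal payoffs (K − S): max(-26.25, 0) = 0, max(-6.415, 0) = 0, max(9.11, 0) = 9.11, max(21.26, 0) = 21.26
Node uu (S = 79.35): V_uu = 1/1.1·[0.8000·0.0000 + 0.2000·0.0000] = 0.0000
Node ud (S = 62.1): V_ud = 1/1.1·[0.8000·0.0000 + 0.2000·9.1100] = 1.6564
Node dd (S = 48.6): V_dd = 1/1.1·[0.8000·9.1100 + 0.2000·21.2600] = 10.4909
Node u (S = 69): V_u = 1/1.1·[0.8000·0.0000 + 0.2000·1.6564] = 0.3012
Node d (S = 54): V_d = 1/1.1·[0.8000·1.6564 + 0.2000·10.4909] = 3.1121
Node 0 (S = 60): V_0 = 1/1.1·[0.8000·0.3012 + 0.2000·3.1121] = 0.7849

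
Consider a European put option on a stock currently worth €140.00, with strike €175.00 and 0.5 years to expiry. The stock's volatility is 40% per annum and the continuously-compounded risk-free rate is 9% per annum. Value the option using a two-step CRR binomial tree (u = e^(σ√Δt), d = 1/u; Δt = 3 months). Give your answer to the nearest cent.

CRR parameters: u = e^(σ√Δt) = e^(0.4·√0.25) = 1.2214, d = 1/u = 0.8187
Per-period rate: rΔt = 0.09·0.25 = 0.0225, so R = e^0.0225 = 1.0228
Risk-neutral probability p = (e^0.0225 − 0.8187)/(1.2214 − 0.8187) = 0.2040/0.4027 = 0.5067
Terminal stock prices: S_uu = 208.9, S_ud = 140, S_dd = 93.84
Terminal payoffs (K − S): max(-33.86, 0) = 0, max(35, 0) = 35, max(81.16, 0) = 81.16
Node u (S = 171): V_u = e^(−0.0225)·[0.5067·0.0000 + 0.4933·35.0000] = 16.8822
Node d (S = 114.6): V_d = e^(−0.0225)·[0.5067·35.0000 + 0.4933·81.1552] = 56.4842
Node 0 (S = 140): V_0 = e^(−0.0225)·[0.5067·16.8822 + 0.4933·56.4842] = 35.6085

€35.61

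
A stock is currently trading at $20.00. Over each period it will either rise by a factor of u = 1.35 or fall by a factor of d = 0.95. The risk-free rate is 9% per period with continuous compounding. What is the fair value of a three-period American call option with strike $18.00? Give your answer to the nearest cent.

$6.43

Risk-neutral probability p = (e^0.09 − 0.95)/(1.35 − 0.95) = 0.1442/0.4000 = 0.3604
Terminal stock prices: S_uuu = 49.21, S_uud = 34.63, S_udd = 24.37, S_ddd = 17.15
Terminal payoffs (S − K): max(31.21, 0) = 31.21, max(16.63, 0) = 16.63, max(6.367, 0) = 6.367, max(-0.8525, 0) = 0
Node uu (S = 36.45): continuation = e^(−0.09)·[0.3604·31.2075 + 0.6396·16.6275] = 19.9992; exercise value = 18.4500 ≤ continuation, so V_uu = 19.9992
Node ud (S = 25.65): continuation = e^(−0.09)·[0.3604·16.6275 + 0.6396·6.3675] = 9.1992; exercise value = 7.6500 ≤ continuation, so V_ud = 9.1992
Node dd (S = 18.05): continuation = e^(−0.09)·[0.3604·6.3675 + 0.6396·0.0000] = 2.0975; exercise value = 0.0500 ≤ continuation, so V_dd = 2.0975
Node u (S = 27): continuation = e^(−0.09)·[0.3604·19.9992 + 0.6396·9.1992] = 11.9651; exercise value = 9.0000 ≤ continuation, so V_u = 11.9651
Node d (S = 19): continuation = e^(−0.09)·[0.3604·9.1992 + 0.6396·2.0975] = 4.2564; exercise value = 1.0000 ≤ continuation, so V_d = 4.2564
Node 0 (S = 20): continuation = e^(−0.09)·[0.3604·11.9651 + 0.6396·4.2564] = 6.4294; exercise value = 2.0000 ≤ continuation, so V_0 = 6.4294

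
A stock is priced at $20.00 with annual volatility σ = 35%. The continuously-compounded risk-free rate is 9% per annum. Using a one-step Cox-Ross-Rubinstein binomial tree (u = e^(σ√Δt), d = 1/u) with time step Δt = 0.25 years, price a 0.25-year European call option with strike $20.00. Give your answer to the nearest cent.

$1.95

CRR parameters: u = e^(σ√Δt) = e^(0.35·√0.25) = 1.1912, d = 1/u = 0.8395
Per-period rate: rΔt = 0.09·0.25 = 0.0225, so R = e^0.0225 = 1.0228
Risk-neutral probability p = (e^0.0225 − 0.8395)/(1.1912 − 0.8395) = 0.1833/0.3518 = 0.5210
Terminal stock prices: S_u = 23.82, S_d = 16.79
Terminal payoffs (S − K): max(3.825, 0) = 3.825, max(-3.211, 0) = 0
Node 0 (S = 20): V_0 = e^(−0.0225)·[0.5210·3.8249 + 0.4790·0.0000] = 1.9486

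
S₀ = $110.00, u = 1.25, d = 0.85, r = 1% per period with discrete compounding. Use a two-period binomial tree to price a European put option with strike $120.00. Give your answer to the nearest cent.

Risk-neutral probability p = (1 + 0.01 − 0.85)/(1.25 − 0.85) = 0.1600/0.4000 = 0.4000
Terminal stock prices: S_uu = 171.9, S_ud = 116.9, S_dd = 79.47
Terminal payoffs (K − S): max(-51.88, 0) = 0, max(3.125, 0) = 3.125, max(40.53, 0) = 40.53
Node u (S = 137.5): V_u = 1/1.01·[0.4000·0.0000 + 0.6000·3.1250] = 1.8564
Node d (S = 93.5): V_d = 1/1.01·[0.4000·3.1250 + 0.6000·40.5250] = 25.3119
Node 0 (S = 110): V_0 = 1/1.01·[0.4000·1.8564 + 0.6000·25.3119] = 15.7720

$15.77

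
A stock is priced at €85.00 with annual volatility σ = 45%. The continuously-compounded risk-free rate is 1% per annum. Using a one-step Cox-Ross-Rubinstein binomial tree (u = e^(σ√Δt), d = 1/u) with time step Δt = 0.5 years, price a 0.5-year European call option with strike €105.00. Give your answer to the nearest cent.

CRR parameters: u = e^(σ√Δt) = e^(0.45·√0.5) = 1.3746, d = 1/u = 0.7275
Per-period rate: rΔt = 0.01·0.5 = 0.005, so R = e^0.005 = 1.0050
Risk-neutral probability p = (e^0.005 − 0.7275)/(1.3746 − 0.7275) = 0.2776/0.6472 = 0.4289
Terminal stock prices: S_u = 116.8, S_d = 61.83
Terminal payoffs (S − K): max(11.85, 0) = 11.85, max(-43.17, 0) = 0
Node 0 (S = 85): V_0 = e^(−0.005)·[0.4289·11.8451 + 0.5711·0.0000] = 5.0546

€5.05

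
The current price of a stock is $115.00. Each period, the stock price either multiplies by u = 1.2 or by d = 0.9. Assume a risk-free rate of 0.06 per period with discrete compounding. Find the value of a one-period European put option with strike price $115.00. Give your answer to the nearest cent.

Risk-neutral probability p = (1 + 0.06 − 0.9)/(1.2 − 0.9) = 0.1600/0.3000 = 0.5333
Terminal stock prices: S_u = 138, S_d = 103.5
Terminal payoffs (K − S): max(-23, 0) = 0, max(11.5, 0) = 11.5
Node 0 (S = 115): V_0 = 1/1.06·[0.5333·0.0000 + 0.4667·11.5000] = 5.0629

$5.06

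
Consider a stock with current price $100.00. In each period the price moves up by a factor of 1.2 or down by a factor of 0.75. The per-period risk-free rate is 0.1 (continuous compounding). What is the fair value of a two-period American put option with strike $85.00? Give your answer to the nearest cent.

$1.91

Risk-neutral probability p = (e^0.1 − 0.75)/(1.2 − 0.75) = 0.3552/0.4500 = 0.7893
Terminal stock prices: S_uu = 144, S_ud = 90, S_dd = 56.25
Terminal payoffs (K − S): max(-59, 0) = 0, max(-5, 0) = 0, max(28.75, 0) = 28.75
Node u (S = 120): continuation = e^(−0.1)·[0.7893·0.0000 + 0.2107·0.0000] = 0.0000; exercise value = 0.0000 ≤ continuation, so V_u = 0.0000
Node d (S = 75): continuation = e^(−0.1)·[0.7893·0.0000 + 0.2107·28.7500] = 5.4820; exercise value = 10.0000 > continuation, so V_d = 10.0000 (exercise)
Node 0 (S = 100): continuation = e^(−0.1)·[0.7893·0.0000 + 0.2107·10.0000] = 1.9068; exercise value = 0.0000 ≤ continuation, so V_0 = 1.9068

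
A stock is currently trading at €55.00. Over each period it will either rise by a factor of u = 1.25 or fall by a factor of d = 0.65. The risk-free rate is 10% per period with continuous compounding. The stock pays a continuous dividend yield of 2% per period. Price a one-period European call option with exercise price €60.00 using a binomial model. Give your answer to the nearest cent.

€5.72

Per-period risk-free factor R = e^0.1 = 1.1052; dividend-adjusted growth = e^(0.1−0.02) = 1.0833.
Risk-neutral probability p = (1.0833 − 0.65)/(1.25 − 0.65) = 0.4333/0.6000 = 0.7221
Terminal stock prices: S_u = 68.75, S_d = 35.75
Terminal payoffs (S − K): max(8.75, 0) = 8.75, max(-24.25, 0) = 0
Node 0 (S = 55): V_0 = e^(−0.1)·[0.7221·8.7500 + 0.2779·0.0000] = 5.7175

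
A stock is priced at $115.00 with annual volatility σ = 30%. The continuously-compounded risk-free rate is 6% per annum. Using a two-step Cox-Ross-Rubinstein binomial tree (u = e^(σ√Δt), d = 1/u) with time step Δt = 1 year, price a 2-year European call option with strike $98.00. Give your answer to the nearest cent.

$35.00

CRR parameters: u = e^(σ√Δt) = e^(0.3·√1) = 1.3499, d = 1/u = 0.7408
Per-period rate: rΔt = 0.06·1 = 0.06, so R = e^0.06 = 1.0618
Risk-neutral probability p = (e^0.06 − 0.7408)/(1.3499 − 0.7408) = 0.3210/0.6090 = 0.5271
Terminal stock prices: S_uu = 209.5, S_ud = 115, S_dd = 63.11
Terminal payoffs (S − K): max(111.5, 0) = 111.5, max(17, 0) = 17, max(-34.89, 0) = 0
Node u (S = 155.2): V_u = e^(−0.06)·[0.5271·111.5437 + 0.4729·17.0000] = 62.9408
Node d (S = 85.19): V_d = e^(−0.06)·[0.5271·17.0000 + 0.4729·0.0000] = 8.4387
Node 0 (S = 115): V_0 = e^(−0.06)·[0.5271·62.9408 + 0.4729·8.4387] = 35.0018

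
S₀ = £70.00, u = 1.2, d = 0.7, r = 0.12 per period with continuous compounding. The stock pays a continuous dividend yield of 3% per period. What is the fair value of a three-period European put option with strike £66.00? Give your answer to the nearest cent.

Per-period risk-free factor R = e^0.12 = 1.1275; dividend-adjusted growth = e^(0.12−0.03) = 1.0942.
Risk-neutral probability p = (1.0942 − 0.7)/(1.2 − 0.7) = 0.3942/0.5000 = 0.7883
Terminal stock prices: S_uuu = 121, S_uud = 70.56, S_udd = 41.16, S_ddd = 24.01
Terminal payoffs (K − S): max(-54.96, 0) = 0, max(-4.56, 0) = 0, max(24.84, 0) = 24.84, max(41.99, 0) = 41.99
Node uu (S = 100.8): V_uu = e^(−0.12)·[0.7883·0.0000 + 0.2117·0.0000] = 0.0000
Node ud (S = 58.8): V_ud = e^(−0.12)·[0.7883·0.0000 + 0.2117·24.8400] = 4.6629
Node dd (S = 34.3): V_dd = e^(−0.12)·[0.7883·24.8400 + 0.2117·41.9900] = 25.2505
Node u (S = 84): V_u = e^(−0.12)·[0.7883·0.0000 + 0.2117·4.6629] = 0.8753
Node d (S = 49): V_d = e^(−0.12)·[0.7883·4.6629 + 0.2117·25.2505] = 8.0003
Node 0 (S = 70): V_0 = e^(−0.12)·[0.7883·0.8753 + 0.2117·8.0003] = 2.1138

£2.11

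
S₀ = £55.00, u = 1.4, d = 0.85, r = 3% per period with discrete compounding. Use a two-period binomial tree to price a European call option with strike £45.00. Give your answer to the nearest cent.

Risk-neutral probability p = (1 + 0.03 − 0.85)/(1.4 − 0.85) = 0.1800/0.5500 = 0.3273
Terminal stock prices: S_uu = 107.8, S_ud = 65.45, S_dd = 39.74
Terminal payoffs (S − K): max(62.8, 0) = 62.8, max(20.45, 0) = 20.45, max(-5.263, 0) = 0
Node u (S = 77): V_u = 1/1.03·[0.3273·62.8000 + 0.6727·20.4500] = 33.3107
Node d (S = 46.75): V_d = 1/1.03·[0.3273·20.4500 + 0.6727·0.0000] = 6.4978
Node 0 (S = 55): V_0 = 1/1.03·[0.3273·33.3107 + 0.6727·6.4978] = 14.8281

£14.83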